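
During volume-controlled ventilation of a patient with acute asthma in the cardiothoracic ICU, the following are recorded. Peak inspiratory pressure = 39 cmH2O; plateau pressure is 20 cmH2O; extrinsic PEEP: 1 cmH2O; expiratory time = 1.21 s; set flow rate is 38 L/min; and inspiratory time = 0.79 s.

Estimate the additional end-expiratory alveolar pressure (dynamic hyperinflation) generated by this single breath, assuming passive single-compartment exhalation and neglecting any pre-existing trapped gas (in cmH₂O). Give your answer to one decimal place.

4.1

Flow: 38 L/min ÷ 60 = 0.6333 L/s.
Vt = flow × Ti = 0.6333 L/s × 0.79 s × 1000 mL/L = 500.31 mL.
R = (PIP − Pplat)/V̇ = (39 − 20) / 0.6333 = 19.0/0.6333 = 30.002 cmH2O·s/L.
C = Vt/(Pplat − PEEP) = 500.31 / (20 − 1) = 500.31/19.0 = 26.332 mL/cmH2O.
τ = R × C = 30.002 × 0.02633 L/cmH2O = 0.79 s.
Fraction remaining = e^(−Te/τ) = e^(−1.21/0.79) = 0.2162; trapped volume = 500.31 × 0.2162 = 108.17 mL.
Additional alveolar pressure from trapping ≈ V_trapped / C = 108.17 / 26.332 = 4.108 cmH2O.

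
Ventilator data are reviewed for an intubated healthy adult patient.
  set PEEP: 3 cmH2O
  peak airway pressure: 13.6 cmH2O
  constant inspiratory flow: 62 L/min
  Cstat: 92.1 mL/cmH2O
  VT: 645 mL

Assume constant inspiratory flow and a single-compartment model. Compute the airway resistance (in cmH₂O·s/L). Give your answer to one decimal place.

3.5

Flow: 62 L/min ÷ 60 = 1.0333 L/s.
Equation of motion (constant flow): PIP = Vt/C + R·V̇ + PEEP.
R·V̇ = PIP − Vt/C − PEEP = 13.6 − 645/92.1 − 3 = 13.6 − 7.003 − 3 = 3.597 cmH2O.
R = 3.597 / 1.0333 = 3.481 cmH2O·s/L.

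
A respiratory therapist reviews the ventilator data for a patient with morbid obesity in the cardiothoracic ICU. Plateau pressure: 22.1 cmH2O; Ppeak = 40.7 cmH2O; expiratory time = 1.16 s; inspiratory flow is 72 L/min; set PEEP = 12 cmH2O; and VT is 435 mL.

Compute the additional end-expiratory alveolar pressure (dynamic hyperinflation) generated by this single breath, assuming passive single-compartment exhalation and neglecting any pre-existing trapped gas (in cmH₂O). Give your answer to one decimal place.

1.8

Flow: 72 L/min ÷ 60 = 1.2 L/s.
R = (PIP − Pplat)/V̇ = (40.7 − 22.1) / 1.2 = 18.6/1.2 = 15.5 cmH2O·s/L.
C = Vt/(Pplat − PEEP) = 435.0 / (22.1 − 12) = 435.0/10.1 = 43.069 mL/cmH2O.
τ = R × C = 15.5 × 0.04307 L/cmH2O = 0.6676 s.
Fraction remaining = e^(−Te/τ) = e^(−1.16/0.6676) = 0.1759; trapped volume = 435.0 × 0.1759 = 76.517 mL.
Additional alveolar pressure from trapping ≈ V_trapped / C = 76.517 / 43.069 = 1.777 cmH2O.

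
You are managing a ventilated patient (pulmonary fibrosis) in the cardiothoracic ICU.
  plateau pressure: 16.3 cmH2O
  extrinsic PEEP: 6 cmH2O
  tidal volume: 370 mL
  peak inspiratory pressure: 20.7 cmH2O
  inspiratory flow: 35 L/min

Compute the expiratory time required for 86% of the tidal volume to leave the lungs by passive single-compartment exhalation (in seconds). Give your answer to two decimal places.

0.53

Flow: 35 L/min ÷ 60 = 0.5833 L/s.
R = (PIP − Pplat)/V̇ = (20.7 − 16.3) / 0.5833 = 4.4/0.5833 = 7.543 cmH2O·s/L.
C = Vt/(Pplat − PEEP) = 370.0 / (16.3 − 6) = 370.0/10.3 = 35.922 mL/cmH2O.
τ = R × C = 7.543 × 0.03592 L/cmH2O = 0.2709 s.
t = −τ·ln(1 − 0.86) = −0.2709·ln(0.14) = 0.5326 s.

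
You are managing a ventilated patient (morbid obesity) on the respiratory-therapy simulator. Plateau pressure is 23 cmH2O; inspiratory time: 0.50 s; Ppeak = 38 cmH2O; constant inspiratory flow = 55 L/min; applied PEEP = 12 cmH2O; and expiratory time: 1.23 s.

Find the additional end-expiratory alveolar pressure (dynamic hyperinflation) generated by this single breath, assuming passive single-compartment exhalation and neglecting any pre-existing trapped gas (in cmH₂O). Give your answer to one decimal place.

1.8

Flow: 55 L/min ÷ 60 = 0.9167 L/s.
Vt = flow × Ti = 0.9167 L/s × 0.50 s × 1000 mL/L = 458.35 mL.
R = (PIP − Pplat)/V̇ = (38 − 23) / 0.9167 = 15.0/0.9167 = 16.363 cmH2O·s/L.
C = Vt/(Pplat − PEEP) = 458.35 / (23 − 12) = 458.35/11.0 = 41.668 mL/cmH2O.
τ = R × C = 16.363 × 0.04167 L/cmH2O = 0.6818 s.
Fraction remaining = e^(−Te/τ) = e^(−1.23/0.6818) = 0.1646; trapped volume = 458.35 × 0.1646 = 75.444 mL.
Additional alveolar pressure from trapping ≈ V_trapped / C = 75.444 / 41.668 = 1.811 cmH2O.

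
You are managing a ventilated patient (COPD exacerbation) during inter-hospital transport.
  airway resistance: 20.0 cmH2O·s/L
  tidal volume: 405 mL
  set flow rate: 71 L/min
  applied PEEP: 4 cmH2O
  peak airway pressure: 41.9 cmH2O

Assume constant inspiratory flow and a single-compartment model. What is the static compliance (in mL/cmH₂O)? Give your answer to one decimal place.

Flow: 71 L/min ÷ 60 = 1.1833 L/s.
Equation of motion (constant flow): PIP = Vt/C + R·V̇ + PEEP.
Vt/C = PIP − R·V̇ − PEEP = 41.9 − 20.0×1.1833 − 4 = 41.9 − 23.666 − 4 = 14.234 cmH2O.
C = Vt / 14.234 = 405 / 14.234 = 28.453 mL/cmH2O.

28.5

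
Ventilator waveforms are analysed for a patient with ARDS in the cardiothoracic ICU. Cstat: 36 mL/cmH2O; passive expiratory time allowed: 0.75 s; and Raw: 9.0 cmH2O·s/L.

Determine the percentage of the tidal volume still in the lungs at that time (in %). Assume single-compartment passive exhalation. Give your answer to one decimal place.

9.9

τ = R × C = 9.0 × 36 mL/cmH2O = 9.0 × 0.036 L/cmH2O = 0.324 s.
Passive exhalation: V(t)/V₀ = e^(−t/τ) = e^(−0.75/0.324) = 0.09878.
Fraction remaining = 0.09878 → 9.878%.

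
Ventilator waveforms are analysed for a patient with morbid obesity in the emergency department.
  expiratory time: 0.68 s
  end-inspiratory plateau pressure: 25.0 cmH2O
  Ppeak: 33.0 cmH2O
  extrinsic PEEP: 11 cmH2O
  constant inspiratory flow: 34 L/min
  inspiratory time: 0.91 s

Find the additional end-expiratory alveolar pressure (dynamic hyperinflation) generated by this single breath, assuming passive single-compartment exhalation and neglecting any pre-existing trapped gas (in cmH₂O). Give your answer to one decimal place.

Flow: 34 L/min ÷ 60 = 0.5667 L/s.
Vt = flow × Ti = 0.5667 L/s × 0.91 s × 1000 mL/L = 515.7 mL.
R = (PIP − Pplat)/V̇ = (33.0 − 25.0) / 0.5667 = 8.0/0.5667 = 14.117 cmH2O·s/L.
C = Vt/(Pplat − PEEP) = 515.7 / (25.0 − 11) = 515.7/14.0 = 36.836 mL/cmH2O.
τ = R × C = 14.117 × 0.03684 L/cmH2O = 0.5201 s.
Fraction remaining = e^(−Te/τ) = e^(−0.68/0.5201) = 0.2705; trapped volume = 515.7 × 0.2705 = 139.5 mL.
Additional alveolar pressure from trapping ≈ V_trapped / C = 139.5 / 36.836 = 3.787 cmH2O.

3.8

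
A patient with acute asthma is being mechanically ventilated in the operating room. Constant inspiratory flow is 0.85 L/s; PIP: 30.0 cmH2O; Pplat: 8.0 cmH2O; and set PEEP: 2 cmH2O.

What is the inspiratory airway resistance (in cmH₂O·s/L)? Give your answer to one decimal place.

Raw = (PIP − Pplat) / flow = (30.0 − 8.0) / 0.85 = 22.0 / 0.85 = 25.882 cmH2O·s/L.

25.9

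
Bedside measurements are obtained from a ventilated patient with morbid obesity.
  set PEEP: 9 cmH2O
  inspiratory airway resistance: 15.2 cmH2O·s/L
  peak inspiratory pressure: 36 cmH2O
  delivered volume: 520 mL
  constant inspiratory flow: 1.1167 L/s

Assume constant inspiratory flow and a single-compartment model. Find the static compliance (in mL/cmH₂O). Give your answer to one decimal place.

51.9

Equation of motion (constant flow): PIP = Vt/C + R·V̇ + PEEP.
Vt/C = PIP − R·V̇ − PEEP = 36 − 15.2×1.1167 − 9 = 36 − 16.974 − 9 = 10.026 cmH2O.
C = Vt / 10.026 = 520 / 10.026 = 51.865 mL/cmH2O.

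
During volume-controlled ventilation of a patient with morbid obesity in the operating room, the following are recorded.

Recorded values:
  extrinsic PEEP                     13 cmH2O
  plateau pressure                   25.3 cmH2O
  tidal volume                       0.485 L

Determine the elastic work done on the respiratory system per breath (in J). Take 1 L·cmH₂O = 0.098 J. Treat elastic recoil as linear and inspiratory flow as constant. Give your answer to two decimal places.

0.29

Elastic work ≈ ½ × (Pplat − PEEP) × Vt = 0.5 × (25.3 − 13) × 0.485 L = 0.5 × 12.3 × 0.485 = 2.983 L·cmH2O.
× 0.098 J/(L·cmH2O) → 0.2923 J.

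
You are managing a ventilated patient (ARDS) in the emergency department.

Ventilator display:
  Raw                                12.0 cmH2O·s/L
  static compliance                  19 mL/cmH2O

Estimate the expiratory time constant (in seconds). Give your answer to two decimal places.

0.23

τ = R × C = 12.0 × 19 mL/cmH2O = 12.0 × 0.019 L/cmH2O = 0.228 s.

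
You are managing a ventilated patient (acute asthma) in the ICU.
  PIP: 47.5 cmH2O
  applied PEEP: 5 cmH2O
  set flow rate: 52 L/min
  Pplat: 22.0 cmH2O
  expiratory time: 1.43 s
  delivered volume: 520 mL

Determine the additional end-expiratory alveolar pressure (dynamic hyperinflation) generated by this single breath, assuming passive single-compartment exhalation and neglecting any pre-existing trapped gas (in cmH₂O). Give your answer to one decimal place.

3.5

Flow: 52 L/min ÷ 60 = 0.8667 L/s.
R = (PIP − Pplat)/V̇ = (47.5 − 22.0) / 0.8667 = 25.5/0.8667 = 29.422 cmH2O·s/L.
C = Vt/(Pplat − PEEP) = 520.0 / (22.0 − 5) = 520.0/17.0 = 30.588 mL/cmH2O.
τ = R × C = 29.422 × 0.03059 L/cmH2O = 0.9 s.
Fraction remaining = e^(−Te/τ) = e^(−1.43/0.9) = 0.2042; trapped volume = 520.0 × 0.2042 = 106.18 mL.
Additional alveolar pressure from trapping ≈ V_trapped / C = 106.18 / 30.588 = 3.471 cmH2O.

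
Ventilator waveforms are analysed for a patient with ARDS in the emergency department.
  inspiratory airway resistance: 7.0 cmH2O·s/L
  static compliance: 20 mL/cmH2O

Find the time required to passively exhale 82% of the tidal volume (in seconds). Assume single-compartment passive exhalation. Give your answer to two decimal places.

τ = R × C = 7.0 × 20 mL/cmH2O = 7.0 × 0.020 L/cmH2O = 0.14 s.
Exhaled fraction f = 1 − e^(−t/τ) → t = −τ·ln(1 − f) = −0.14·ln(0.18) = 0.2401 s.

0.24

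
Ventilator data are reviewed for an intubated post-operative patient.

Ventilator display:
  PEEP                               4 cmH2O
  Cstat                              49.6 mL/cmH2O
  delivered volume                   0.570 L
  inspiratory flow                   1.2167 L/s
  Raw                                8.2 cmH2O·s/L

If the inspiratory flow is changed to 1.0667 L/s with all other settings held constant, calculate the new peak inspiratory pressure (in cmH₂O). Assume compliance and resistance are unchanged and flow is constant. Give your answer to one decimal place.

PIP = Vt/C + R·V̇ + PEEP (constant-flow equation of motion).
Only the resistive term changes: ΔPIP = R × ΔV̇ = 8.2 × (1.0667 − 1.2167) = 8.2 × -0.15 = -1.23 cmH2O.
Original PIP = 570/49.6 + 8.2×1.2167 + 4 = 25.469 cmH2O; new PIP = 25.469 + (-1.23) = 24.239 cmH2O.

24.2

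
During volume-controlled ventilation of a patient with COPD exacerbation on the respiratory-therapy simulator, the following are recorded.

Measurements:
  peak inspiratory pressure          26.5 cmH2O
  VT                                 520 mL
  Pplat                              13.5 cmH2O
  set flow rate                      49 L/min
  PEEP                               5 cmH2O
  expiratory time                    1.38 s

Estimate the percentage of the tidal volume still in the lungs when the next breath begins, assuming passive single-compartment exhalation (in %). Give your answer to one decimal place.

Flow: 49 L/min ÷ 60 = 0.8167 L/s.
R = (PIP − Pplat)/V̇ = (26.5 − 13.5) / 0.8167 = 13.0/0.8167 = 15.918 cmH2O·s/L.
C = Vt/(Pplat − PEEP) = 520.0 / (13.5 − 5) = 520.0/8.5 = 61.176 mL/cmH2O.
τ = R × C = 15.918 × 0.06118 L/cmH2O = 0.9739 s.
Fraction remaining at end-expiration = e^(−Te/τ) = e^(−1.38/0.9739) = 0.2424 → 24.24%.

24.2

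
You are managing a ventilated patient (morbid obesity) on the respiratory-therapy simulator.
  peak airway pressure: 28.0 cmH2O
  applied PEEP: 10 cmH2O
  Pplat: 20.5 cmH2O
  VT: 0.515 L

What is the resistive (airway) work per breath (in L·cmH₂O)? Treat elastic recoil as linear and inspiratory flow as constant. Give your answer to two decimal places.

With constant inspiratory flow the resistive pressure is constant at PIP − Pplat = 28.0 − 20.5 = 7.5 cmH2O, so resistive work = 7.5 × 0.515 = 3.863 L·cmH2O.

3.86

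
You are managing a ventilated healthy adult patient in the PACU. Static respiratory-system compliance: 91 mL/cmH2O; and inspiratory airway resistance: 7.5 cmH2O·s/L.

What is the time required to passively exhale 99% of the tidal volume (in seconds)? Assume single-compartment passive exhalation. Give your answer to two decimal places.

3.14

τ = R × C = 7.5 × 91 mL/cmH2O = 7.5 × 0.091 L/cmH2O = 0.6825 s.
Exhaled fraction f = 1 − e^(−t/τ) → t = −τ·ln(1 − f) = −0.6825·ln(0.01) = 3.143 s.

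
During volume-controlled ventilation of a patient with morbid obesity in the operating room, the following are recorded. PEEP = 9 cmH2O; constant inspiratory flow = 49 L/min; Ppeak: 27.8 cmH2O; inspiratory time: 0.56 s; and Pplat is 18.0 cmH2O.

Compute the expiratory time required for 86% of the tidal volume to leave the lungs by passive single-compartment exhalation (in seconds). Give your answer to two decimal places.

1.20

Flow: 49 L/min ÷ 60 = 0.8167 L/s.
Vt = flow × Ti = 0.8167 L/s × 0.56 s × 1000 mL/L = 457.35 mL.
R = (PIP − Pplat)/V̇ = (27.8 − 18.0) / 0.8167 = 9.8/0.8167 = 12.0 cmH2O·s/L.
C = Vt/(Pplat − PEEP) = 457.35 / (18.0 − 9) = 457.35/9.0 = 50.817 mL/cmH2O.
τ = R × C = 12.0 × 0.05082 L/cmH2O = 0.6098 s.
t = −τ·ln(1 − 0.86) = −0.6098·ln(0.14) = 1.199 s.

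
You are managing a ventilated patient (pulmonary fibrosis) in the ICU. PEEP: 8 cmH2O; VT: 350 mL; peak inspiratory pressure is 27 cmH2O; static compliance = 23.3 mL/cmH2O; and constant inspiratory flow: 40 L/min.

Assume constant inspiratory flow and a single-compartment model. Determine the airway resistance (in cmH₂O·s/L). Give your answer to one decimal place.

6.0

Flow: 40 L/min ÷ 60 = 0.6667 L/s.
Equation of motion (constant flow): PIP = Vt/C + R·V̇ + PEEP.
R·V̇ = PIP − Vt/C − PEEP = 27 − 350/23.3 − 8 = 27 − 15.021 − 8 = 3.979 cmH2O.
R = 3.979 / 0.6667 = 5.968 cmH2O·s/L.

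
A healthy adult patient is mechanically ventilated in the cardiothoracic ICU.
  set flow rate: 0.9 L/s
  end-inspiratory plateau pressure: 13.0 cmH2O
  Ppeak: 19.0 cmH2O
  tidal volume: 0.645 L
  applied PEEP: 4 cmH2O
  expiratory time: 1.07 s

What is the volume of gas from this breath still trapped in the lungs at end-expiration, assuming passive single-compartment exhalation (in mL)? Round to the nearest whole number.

69

R = (PIP − Pplat)/V̇ = (19.0 − 13.0) / 0.9 = 6.0/0.9 = 6.667 cmH2O·s/L.
C = Vt/(Pplat − PEEP) = 645.0 / (13.0 − 4) = 645.0/9.0 = 71.667 mL/cmH2O.
τ = R × C = 6.667 × 0.07167 L/cmH2O = 0.4778 s.
Fraction remaining = e^(−Te/τ) = e^(−1.07/0.4778) = 0.1065.
Trapped volume = 645.0 × 0.1065 = 68.693 mL.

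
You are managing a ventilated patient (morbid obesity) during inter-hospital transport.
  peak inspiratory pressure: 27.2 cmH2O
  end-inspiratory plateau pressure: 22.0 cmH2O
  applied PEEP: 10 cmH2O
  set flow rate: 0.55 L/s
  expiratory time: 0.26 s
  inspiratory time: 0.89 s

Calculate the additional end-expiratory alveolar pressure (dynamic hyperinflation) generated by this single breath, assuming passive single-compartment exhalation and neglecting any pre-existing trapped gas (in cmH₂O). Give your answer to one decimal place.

Vt = flow × Ti = 0.55 L/s × 0.89 s × 1000 mL/L = 489.5 mL.
R = (PIP − Pplat)/V̇ = (27.2 − 22.0) / 0.55 = 5.2/0.55 = 9.455 cmH2O·s/L.
C = Vt/(Pplat − PEEP) = 489.5 / (22.0 − 10) = 489.5/12.0 = 40.792 mL/cmH2O.
τ = R × C = 9.455 × 0.04079 L/cmH2O = 0.3857 s.
Fraction remaining = e^(−Te/τ) = e^(−0.26/0.3857) = 0.5096; trapped volume = 489.5 × 0.5096 = 249.45 mL.
Additional alveolar pressure from trapping ≈ V_trapped / C = 249.45 / 40.792 = 6.115 cmH2O.

6.1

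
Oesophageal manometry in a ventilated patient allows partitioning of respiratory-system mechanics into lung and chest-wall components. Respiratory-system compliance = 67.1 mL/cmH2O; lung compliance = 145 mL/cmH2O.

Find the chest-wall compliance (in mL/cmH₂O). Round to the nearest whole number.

1/Ccw = 1/Crs − 1/CL.
1/Ccw = 1/67.1 − 1/145 = 0.008007.
Ccw = 124.89 mL/cmH2O.

125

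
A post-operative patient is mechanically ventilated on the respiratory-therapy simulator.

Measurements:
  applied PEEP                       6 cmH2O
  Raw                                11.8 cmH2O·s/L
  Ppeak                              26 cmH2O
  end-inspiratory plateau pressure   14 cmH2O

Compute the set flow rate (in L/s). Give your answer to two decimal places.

flow = (PIP − Pplat) / Raw = 12.0 / 11.8 = 1.017 L/s.

1.02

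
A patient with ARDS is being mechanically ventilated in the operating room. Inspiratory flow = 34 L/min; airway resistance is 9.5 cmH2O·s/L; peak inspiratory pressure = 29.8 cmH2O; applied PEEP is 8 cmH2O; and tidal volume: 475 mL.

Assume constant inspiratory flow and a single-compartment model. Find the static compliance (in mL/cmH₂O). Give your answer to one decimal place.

28.9

Flow: 34 L/min ÷ 60 = 0.5667 L/s.
Equation of motion (constant flow): PIP = Vt/C + R·V̇ + PEEP.
Vt/C = PIP − R·V̇ − PEEP = 29.8 − 9.5×0.5667 − 8 = 29.8 − 5.384 − 8 = 16.416 cmH2O.
C = Vt / 16.416 = 475 / 16.416 = 28.935 mL/cmH2O.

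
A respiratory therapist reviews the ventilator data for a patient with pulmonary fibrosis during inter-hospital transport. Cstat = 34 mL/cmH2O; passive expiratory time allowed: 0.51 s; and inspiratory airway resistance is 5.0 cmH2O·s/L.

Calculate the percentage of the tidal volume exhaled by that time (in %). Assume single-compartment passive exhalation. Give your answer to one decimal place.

τ = R × C = 5.0 × 34 mL/cmH2O = 5.0 × 0.034 L/cmH2O = 0.17 s.
Passive exhalation: V(t)/V₀ = e^(−t/τ) = e^(−0.51/0.17) = 0.04979.
Fraction exhaled = 1 − 0.04979 = 0.9502 → 95.02%.

95.0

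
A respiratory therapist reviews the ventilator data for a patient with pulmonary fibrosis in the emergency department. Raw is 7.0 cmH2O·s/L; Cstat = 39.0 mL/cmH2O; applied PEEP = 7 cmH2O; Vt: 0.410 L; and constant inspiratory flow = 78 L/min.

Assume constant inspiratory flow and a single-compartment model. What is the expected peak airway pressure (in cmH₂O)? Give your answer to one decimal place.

Flow: 78 L/min ÷ 60 = 1.3 L/s.
Equation of motion (constant flow): PIP = Vt/C + R·V̇ + PEEP.
PIP = 410/39.0 + 7.0×1.3 + 7 = 10.513 + 9.1 + 7 = 26.613 cmH2O.

26.6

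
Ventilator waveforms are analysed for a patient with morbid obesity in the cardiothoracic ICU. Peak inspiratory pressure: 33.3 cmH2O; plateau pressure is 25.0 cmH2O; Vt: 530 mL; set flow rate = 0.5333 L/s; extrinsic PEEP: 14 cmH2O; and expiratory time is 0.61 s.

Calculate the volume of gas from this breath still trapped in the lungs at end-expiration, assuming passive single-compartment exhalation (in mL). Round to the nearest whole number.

235

R = (PIP − Pplat)/V̇ = (33.3 − 25.0) / 0.5333 = 8.3/0.5333 = 15.563 cmH2O·s/L.
C = Vt/(Pplat − PEEP) = 530.0 / (25.0 − 14) = 530.0/11.0 = 48.182 mL/cmH2O.
τ = R × C = 15.563 × 0.04818 L/cmH2O = 0.7498 s.
Fraction remaining = e^(−Te/τ) = e^(−0.61/0.7498) = 0.4433.
Trapped volume = 530.0 × 0.4433 = 234.95 mL.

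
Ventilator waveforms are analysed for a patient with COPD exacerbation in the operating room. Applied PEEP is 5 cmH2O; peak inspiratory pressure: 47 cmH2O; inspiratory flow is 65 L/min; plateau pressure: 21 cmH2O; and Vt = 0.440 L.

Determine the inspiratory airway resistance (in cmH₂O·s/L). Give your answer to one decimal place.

24.0

Flow: 65 L/min ÷ 60 = 1.0833 L/s.
Raw = (PIP − Pplat) / flow = (47 − 21) / 1.0833 = 26.0 / 1.0833 = 24.001 cmH2O·s/L.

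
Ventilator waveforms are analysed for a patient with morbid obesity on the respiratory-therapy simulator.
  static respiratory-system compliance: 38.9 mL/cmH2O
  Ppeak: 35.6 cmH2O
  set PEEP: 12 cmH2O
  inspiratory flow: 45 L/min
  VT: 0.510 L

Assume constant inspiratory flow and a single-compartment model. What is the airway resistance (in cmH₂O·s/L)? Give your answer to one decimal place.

Flow: 45 L/min ÷ 60 = 0.75 L/s.
Equation of motion (constant flow): PIP = Vt/C + R·V̇ + PEEP.
R·V̇ = PIP − Vt/C − PEEP = 35.6 − 510/38.9 − 12 = 35.6 − 13.111 − 12 = 10.489 cmH2O.
R = 10.489 / 0.75 = 13.985 cmH2O·s/L.

14.0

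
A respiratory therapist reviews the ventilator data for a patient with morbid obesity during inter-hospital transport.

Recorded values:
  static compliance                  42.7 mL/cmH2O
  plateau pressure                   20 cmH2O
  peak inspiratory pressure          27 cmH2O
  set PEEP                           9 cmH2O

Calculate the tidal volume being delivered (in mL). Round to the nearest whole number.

Vt = Cstat × (Pplat − PEEP) = 42.7 × (20 − 9) = 42.7 × 11.0 = 469.7 mL.

470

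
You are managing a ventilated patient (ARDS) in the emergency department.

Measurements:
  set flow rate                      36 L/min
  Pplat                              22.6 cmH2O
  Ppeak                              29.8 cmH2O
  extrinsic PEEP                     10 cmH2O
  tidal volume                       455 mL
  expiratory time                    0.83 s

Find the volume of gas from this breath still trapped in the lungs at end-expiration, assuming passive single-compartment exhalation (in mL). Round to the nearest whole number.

Flow: 36 L/min ÷ 60 = 0.6 L/s.
R = (PIP − Pplat)/V̇ = (29.8 − 22.6) / 0.6 = 7.2/0.6 = 12.0 cmH2O·s/L.
C = Vt/(Pplat − PEEP) = 455.0 / (22.6 − 10) = 455.0/12.6 = 36.111 mL/cmH2O.
τ = R × C = 12.0 × 0.03611 L/cmH2O = 0.4333 s.
Fraction remaining = e^(−Te/τ) = e^(−0.83/0.4333) = 0.1473.
Trapped volume = 455.0 × 0.1473 = 67.022 mL.

67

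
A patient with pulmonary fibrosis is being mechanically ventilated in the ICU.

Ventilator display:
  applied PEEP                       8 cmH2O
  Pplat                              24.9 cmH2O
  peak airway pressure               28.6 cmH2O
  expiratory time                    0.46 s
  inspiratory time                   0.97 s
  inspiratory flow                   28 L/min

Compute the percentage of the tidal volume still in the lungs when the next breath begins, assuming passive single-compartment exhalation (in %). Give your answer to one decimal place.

Flow: 28 L/min ÷ 60 = 0.4667 L/s.
Vt = flow × Ti = 0.4667 L/s × 0.97 s × 1000 mL/L = 452.7 mL.
R = (PIP − Pplat)/V̇ = (28.6 − 24.9) / 0.4667 = 3.7/0.4667 = 7.928 cmH2O·s/L.
C = Vt/(Pplat − PEEP) = 452.7 / (24.9 − 8) = 452.7/16.9 = 26.787 mL/cmH2O.
τ = R × C = 7.928 × 0.02679 L/cmH2O = 0.2124 s.
Fraction remaining at end-expiration = e^(−Te/τ) = e^(−0.46/0.2124) = 0.1147 → 11.47%.

11.5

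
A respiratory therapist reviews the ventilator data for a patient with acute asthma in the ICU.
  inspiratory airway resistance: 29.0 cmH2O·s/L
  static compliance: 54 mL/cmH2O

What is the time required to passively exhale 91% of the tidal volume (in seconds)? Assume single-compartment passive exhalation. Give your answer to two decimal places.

3.77

τ = R × C = 29.0 × 54 mL/cmH2O = 29.0 × 0.054 L/cmH2O = 1.566 s.
Exhaled fraction f = 1 − e^(−t/τ) → t = −τ·ln(1 − f) = −1.566·ln(0.09) = 3.771 s.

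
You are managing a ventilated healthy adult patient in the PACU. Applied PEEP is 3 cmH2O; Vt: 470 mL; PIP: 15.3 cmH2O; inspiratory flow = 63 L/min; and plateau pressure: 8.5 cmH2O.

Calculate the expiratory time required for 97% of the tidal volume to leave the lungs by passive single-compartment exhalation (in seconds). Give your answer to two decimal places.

Flow: 63 L/min ÷ 60 = 1.05 L/s.
R = (PIP − Pplat)/V̇ = (15.3 − 8.5) / 1.05 = 6.8/1.05 = 6.476 cmH2O·s/L.
C = Vt/(Pplat − PEEP) = 470.0 / (8.5 − 3) = 470.0/5.5 = 85.455 mL/cmH2O.
τ = R × C = 6.476 × 0.08546 L/cmH2O = 0.5534 s.
t = −τ·ln(1 − 0.97) = −0.5534·ln(0.03) = 1.941 s.

1.94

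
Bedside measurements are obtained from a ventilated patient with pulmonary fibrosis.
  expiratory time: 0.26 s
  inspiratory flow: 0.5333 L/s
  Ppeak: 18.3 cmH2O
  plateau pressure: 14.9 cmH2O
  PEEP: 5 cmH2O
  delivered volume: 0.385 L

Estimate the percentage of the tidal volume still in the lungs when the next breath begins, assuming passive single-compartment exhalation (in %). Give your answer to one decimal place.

R = (PIP − Pplat)/V̇ = (18.3 − 14.9) / 0.5333 = 3.4/0.5333 = 6.375 cmH2O·s/L.
C = Vt/(Pplat − PEEP) = 385.0 / (14.9 − 5) = 385.0/9.9 = 38.889 mL/cmH2O.
τ = R × C = 6.375 × 0.03889 L/cmH2O = 0.2479 s.
Fraction remaining at end-expiration = e^(−Te/τ) = e^(−0.26/0.2479) = 0.3504 → 35.04%.

35.0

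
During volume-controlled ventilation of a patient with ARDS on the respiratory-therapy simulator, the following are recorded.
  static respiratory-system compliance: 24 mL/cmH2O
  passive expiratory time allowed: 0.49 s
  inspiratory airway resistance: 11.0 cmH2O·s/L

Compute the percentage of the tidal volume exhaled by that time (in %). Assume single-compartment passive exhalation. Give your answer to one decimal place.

τ = R × C = 11.0 × 24 mL/cmH2O = 11.0 × 0.024 L/cmH2O = 0.264 s.
Passive exhalation: V(t)/V₀ = e^(−t/τ) = e^(−0.49/0.264) = 0.1563.
Fraction exhaled = 1 − 0.1563 = 0.8437 → 84.37%.

84.4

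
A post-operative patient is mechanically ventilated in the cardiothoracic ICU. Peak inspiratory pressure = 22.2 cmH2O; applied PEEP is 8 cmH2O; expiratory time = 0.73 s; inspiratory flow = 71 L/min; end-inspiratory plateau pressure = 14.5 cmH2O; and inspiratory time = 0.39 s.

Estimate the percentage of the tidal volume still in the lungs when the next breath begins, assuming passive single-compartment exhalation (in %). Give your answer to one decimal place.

20.6

Flow: 71 L/min ÷ 60 = 1.1833 L/s.
Vt = flow × Ti = 1.1833 L/s × 0.39 s × 1000 mL/L = 461.49 mL.
R = (PIP − Pplat)/V̇ = (22.2 − 14.5) / 1.1833 = 7.7/1.1833 = 6.507 cmH2O·s/L.
C = Vt/(Pplat − PEEP) = 461.49 / (14.5 − 8) = 461.49/6.5 = 70.998 mL/cmH2O.
τ = R × C = 6.507 × 0.071 L/cmH2O = 0.462 s.
Fraction remaining at end-expiration = e^(−Te/τ) = e^(−0.73/0.462) = 0.206 → 20.6%.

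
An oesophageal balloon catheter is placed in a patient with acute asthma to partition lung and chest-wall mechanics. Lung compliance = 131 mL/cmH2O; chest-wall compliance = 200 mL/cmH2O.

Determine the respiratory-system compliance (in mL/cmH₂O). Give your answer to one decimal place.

Lung and chest wall are elastances in series: 1/Crs = 1/CL + 1/Ccw.
1/Crs = 1/131 + 1/200 = 0.01263.
Crs = 79.177 mL/cmH2O.

79.2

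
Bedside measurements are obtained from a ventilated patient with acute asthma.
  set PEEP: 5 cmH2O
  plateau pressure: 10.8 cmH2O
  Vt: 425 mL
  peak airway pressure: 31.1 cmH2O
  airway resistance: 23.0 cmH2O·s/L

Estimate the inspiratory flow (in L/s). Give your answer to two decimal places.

0.88

flow = (PIP − Pplat) / Raw = 20.3 / 23.0 = 0.8826 L/s.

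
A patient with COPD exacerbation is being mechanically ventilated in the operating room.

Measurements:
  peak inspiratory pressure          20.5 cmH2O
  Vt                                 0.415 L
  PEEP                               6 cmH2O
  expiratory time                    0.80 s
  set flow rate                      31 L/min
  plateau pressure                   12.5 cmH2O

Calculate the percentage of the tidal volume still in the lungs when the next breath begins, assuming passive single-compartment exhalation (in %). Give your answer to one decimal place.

Flow: 31 L/min ÷ 60 = 0.5167 L/s.
R = (PIP − Pplat)/V̇ = (20.5 − 12.5) / 0.5167 = 8.0/0.5167 = 15.483 cmH2O·s/L.
C = Vt/(Pplat − PEEP) = 415.0 / (12.5 − 6) = 415.0/6.5 = 63.846 mL/cmH2O.
τ = R × C = 15.483 × 0.06385 L/cmH2O = 0.9886 s.
Fraction remaining at end-expiration = e^(−Te/τ) = e^(−0.80/0.9886) = 0.4452 → 44.52%.

44.5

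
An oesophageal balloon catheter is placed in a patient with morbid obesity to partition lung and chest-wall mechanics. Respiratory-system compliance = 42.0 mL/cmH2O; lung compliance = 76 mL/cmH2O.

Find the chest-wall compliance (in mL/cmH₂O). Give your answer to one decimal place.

93.9

1/Ccw = 1/Crs − 1/CL.
1/Ccw = 1/42.0 − 1/76 = 0.01065.
Ccw = 93.897 mL/cmH2O.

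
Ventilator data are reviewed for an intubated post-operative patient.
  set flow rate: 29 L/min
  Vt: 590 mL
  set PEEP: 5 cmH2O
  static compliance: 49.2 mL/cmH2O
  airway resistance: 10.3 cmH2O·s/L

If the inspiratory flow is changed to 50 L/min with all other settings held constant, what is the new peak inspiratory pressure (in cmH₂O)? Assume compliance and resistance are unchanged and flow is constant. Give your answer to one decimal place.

25.6

Flow: 29 L/min ÷ 60 = 0.4833 L/s.
New flow: 50 L/min ÷ 60 = 0.8333 L/s.
PIP = Vt/C + R·V̇ + PEEP (constant-flow equation of motion).
Only the resistive term changes: ΔPIP = R × ΔV̇ = 10.3 × (0.8333 − 0.4833) = 10.3 × 0.35 = 3.605 cmH2O.
Original PIP = 590/49.2 + 10.3×0.4833 + 5 = 21.97 cmH2O; new PIP = 21.97 + (3.605) = 25.575 cmH2O.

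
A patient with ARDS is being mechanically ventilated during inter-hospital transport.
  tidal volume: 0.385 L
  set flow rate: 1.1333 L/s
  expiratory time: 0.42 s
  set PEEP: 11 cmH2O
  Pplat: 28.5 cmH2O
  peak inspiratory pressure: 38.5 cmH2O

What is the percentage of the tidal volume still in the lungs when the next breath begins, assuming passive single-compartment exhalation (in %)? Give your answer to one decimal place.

11.5

R = (PIP − Pplat)/V̇ = (38.5 − 28.5) / 1.1333 = 10.0/1.1333 = 8.824 cmH2O·s/L.
C = Vt/(Pplat − PEEP) = 385.0 / (28.5 − 11) = 385.0/17.5 = 22.0 mL/cmH2O.
τ = R × C = 8.824 × 0.022 L/cmH2O = 0.1941 s.
Fraction remaining at end-expiration = e^(−Te/τ) = e^(−0.42/0.1941) = 0.1149 → 11.49%.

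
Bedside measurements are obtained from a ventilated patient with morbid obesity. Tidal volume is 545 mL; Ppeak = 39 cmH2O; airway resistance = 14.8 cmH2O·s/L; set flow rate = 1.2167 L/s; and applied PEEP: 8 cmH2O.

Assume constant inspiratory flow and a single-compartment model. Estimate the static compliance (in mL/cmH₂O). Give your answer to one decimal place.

41.9

Equation of motion (constant flow): PIP = Vt/C + R·V̇ + PEEP.
Vt/C = PIP − R·V̇ − PEEP = 39 − 14.8×1.2167 − 8 = 39 − 18.007 − 8 = 12.993 cmH2O.
C = Vt / 12.993 = 545 / 12.993 = 41.946 mL/cmH2O.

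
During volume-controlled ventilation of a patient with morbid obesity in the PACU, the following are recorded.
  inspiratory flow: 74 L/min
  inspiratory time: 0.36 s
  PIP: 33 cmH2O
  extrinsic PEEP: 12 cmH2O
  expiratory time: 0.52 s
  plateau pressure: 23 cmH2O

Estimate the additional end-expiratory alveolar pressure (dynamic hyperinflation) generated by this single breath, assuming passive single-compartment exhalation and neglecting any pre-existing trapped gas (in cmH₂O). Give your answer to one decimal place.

2.2

Flow: 74 L/min ÷ 60 = 1.2333 L/s.
Vt = flow × Ti = 1.2333 L/s × 0.36 s × 1000 mL/L = 443.99 mL.
R = (PIP − Pplat)/V̇ = (33 − 23) / 1.2333 = 10.0/1.2333 = 8.108 cmH2O·s/L.
C = Vt/(Pplat − PEEP) = 443.99 / (23 − 12) = 443.99/11.0 = 40.363 mL/cmH2O.
τ = R × C = 8.108 × 0.04036 L/cmH2O = 0.3272 s.
Fraction remaining = e^(−Te/τ) = e^(−0.52/0.3272) = 0.2041; trapped volume = 443.99 × 0.2041 = 90.618 mL.
Additional alveolar pressure from trapping ≈ V_trapped / C = 90.618 / 40.363 = 2.245 cmH2O.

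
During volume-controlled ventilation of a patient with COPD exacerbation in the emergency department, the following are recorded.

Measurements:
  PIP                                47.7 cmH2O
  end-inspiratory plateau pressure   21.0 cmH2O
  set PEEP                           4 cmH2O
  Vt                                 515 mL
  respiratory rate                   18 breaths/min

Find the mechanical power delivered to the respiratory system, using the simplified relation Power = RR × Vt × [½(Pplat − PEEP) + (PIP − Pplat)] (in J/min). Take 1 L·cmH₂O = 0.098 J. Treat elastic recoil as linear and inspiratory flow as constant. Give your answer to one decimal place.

Per-breath work = Vt × [½(Pplat−PEEP) + (PIP−Pplat)] = 0.515 × [0.5×17.0 + 26.7] = 0.515 × 35.2 = 18.128 L·cmH2O.
Power = 18 × 18.128 = 326.3 L·cmH2O/min.
× 0.098 J/(L·cmH2O) → 31.977 J/min.

32.0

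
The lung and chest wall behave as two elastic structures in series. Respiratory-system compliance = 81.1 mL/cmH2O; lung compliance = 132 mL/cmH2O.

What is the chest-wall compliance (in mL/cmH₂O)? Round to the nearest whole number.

210

1/Ccw = 1/Crs − 1/CL.
1/Ccw = 1/81.1 − 1/132 = 0.004755.
Ccw = 210.3 mL/cmH2O.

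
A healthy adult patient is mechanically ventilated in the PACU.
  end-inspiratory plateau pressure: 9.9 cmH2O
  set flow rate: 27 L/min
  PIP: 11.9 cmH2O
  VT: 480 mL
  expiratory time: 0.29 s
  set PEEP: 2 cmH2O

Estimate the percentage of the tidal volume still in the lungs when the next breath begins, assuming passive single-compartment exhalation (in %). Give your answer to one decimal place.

34.2

Flow: 27 L/min ÷ 60 = 0.45 L/s.
R = (PIP − Pplat)/V̇ = (11.9 − 9.9) / 0.45 = 2.0/0.45 = 4.444 cmH2O·s/L.
C = Vt/(Pplat − PEEP) = 480.0 / (9.9 − 2) = 480.0/7.9 = 60.759 mL/cmH2O.
τ = R × C = 4.444 × 0.06076 L/cmH2O = 0.27 s.
Fraction remaining at end-expiration = e^(−Te/τ) = e^(−0.29/0.27) = 0.3416 → 34.16%.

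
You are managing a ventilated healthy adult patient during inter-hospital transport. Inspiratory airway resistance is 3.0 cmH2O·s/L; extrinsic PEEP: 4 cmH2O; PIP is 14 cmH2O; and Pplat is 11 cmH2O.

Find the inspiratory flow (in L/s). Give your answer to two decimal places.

flow = (PIP − Pplat) / Raw = 3.0 / 3.0 = 1.0 L/s.

1.00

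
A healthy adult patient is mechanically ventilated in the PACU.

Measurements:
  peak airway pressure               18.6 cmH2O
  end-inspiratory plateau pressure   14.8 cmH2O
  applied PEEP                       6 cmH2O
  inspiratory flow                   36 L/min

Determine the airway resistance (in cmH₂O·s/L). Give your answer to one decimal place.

6.3

Flow: 36 L/min ÷ 60 = 0.6 L/s.
Raw = (PIP − Pplat) / flow = (18.6 − 14.8) / 0.6 = 3.8 / 0.6 = 6.333 cmH2O·s/L.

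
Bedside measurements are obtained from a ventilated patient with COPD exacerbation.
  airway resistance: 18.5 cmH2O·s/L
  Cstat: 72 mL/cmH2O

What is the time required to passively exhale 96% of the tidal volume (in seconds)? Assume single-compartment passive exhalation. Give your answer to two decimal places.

τ = R × C = 18.5 × 72 mL/cmH2O = 18.5 × 0.072 L/cmH2O = 1.332 s.
Exhaled fraction f = 1 − e^(−t/τ) → t = −τ·ln(1 − f) = −1.332·ln(0.04) = 4.288 s.

4.29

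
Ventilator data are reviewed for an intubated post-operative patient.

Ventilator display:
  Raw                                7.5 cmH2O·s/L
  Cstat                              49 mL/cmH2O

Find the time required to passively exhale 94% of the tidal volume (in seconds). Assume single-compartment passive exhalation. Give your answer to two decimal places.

1.03

τ = R × C = 7.5 × 49 mL/cmH2O = 7.5 × 0.049 L/cmH2O = 0.3675 s.
Exhaled fraction f = 1 − e^(−t/τ) → t = −τ·ln(1 − f) = −0.3675·ln(0.06) = 1.034 s.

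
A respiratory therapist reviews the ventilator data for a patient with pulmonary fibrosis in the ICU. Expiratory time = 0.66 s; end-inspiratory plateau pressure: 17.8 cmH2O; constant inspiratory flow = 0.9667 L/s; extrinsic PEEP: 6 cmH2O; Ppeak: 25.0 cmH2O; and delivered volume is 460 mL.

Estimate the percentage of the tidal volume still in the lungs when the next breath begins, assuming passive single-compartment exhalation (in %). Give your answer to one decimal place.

R = (PIP − Pplat)/V̇ = (25.0 − 17.8) / 0.9667 = 7.2/0.9667 = 7.448 cmH2O·s/L.
C = Vt/(Pplat − PEEP) = 460.0 / (17.8 − 6) = 460.0/11.8 = 38.983 mL/cmH2O.
τ = R × C = 7.448 × 0.03898 L/cmH2O = 0.2903 s.
Fraction remaining at end-expiration = e^(−Te/τ) = e^(−0.66/0.2903) = 0.103 → 10.3%.

10.3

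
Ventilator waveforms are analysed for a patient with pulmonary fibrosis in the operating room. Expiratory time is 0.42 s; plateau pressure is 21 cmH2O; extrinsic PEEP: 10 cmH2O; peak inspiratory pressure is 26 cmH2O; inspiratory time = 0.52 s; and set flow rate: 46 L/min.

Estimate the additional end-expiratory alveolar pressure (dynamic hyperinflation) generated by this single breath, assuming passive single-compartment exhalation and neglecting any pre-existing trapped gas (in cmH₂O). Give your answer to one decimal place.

Flow: 46 L/min ÷ 60 = 0.7667 L/s.
Vt = flow × Ti = 0.7667 L/s × 0.52 s × 1000 mL/L = 398.68 mL.
R = (PIP − Pplat)/V̇ = (26 − 21) / 0.7667 = 5.0/0.7667 = 6.521 cmH2O·s/L.
C = Vt/(Pplat − PEEP) = 398.68 / (21 − 10) = 398.68/11.0 = 36.244 mL/cmH2O.
τ = R × C = 6.521 × 0.03624 L/cmH2O = 0.2363 s.
Fraction remaining = e^(−Te/τ) = e^(−0.42/0.2363) = 0.1691; trapped volume = 398.68 × 0.1691 = 67.417 mL.
Additional alveolar pressure from trapping ≈ V_trapped / C = 67.417 / 36.244 = 1.86 cmH2O.

1.9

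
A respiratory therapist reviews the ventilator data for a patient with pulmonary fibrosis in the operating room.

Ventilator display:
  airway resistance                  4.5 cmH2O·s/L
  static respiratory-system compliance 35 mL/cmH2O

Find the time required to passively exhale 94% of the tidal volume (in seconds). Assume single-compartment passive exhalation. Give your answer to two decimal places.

0.44

τ = R × C = 4.5 × 35 mL/cmH2O = 4.5 × 0.035 L/cmH2O = 0.1575 s.
Exhaled fraction f = 1 − e^(−t/τ) → t = −τ·ln(1 − f) = −0.1575·ln(0.06) = 0.4431 s.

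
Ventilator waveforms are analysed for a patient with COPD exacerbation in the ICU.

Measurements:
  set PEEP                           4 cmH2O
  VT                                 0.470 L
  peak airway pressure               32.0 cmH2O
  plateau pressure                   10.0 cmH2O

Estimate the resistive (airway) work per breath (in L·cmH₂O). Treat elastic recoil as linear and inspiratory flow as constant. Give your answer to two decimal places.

With constant inspiratory flow the resistive pressure is constant at PIP − Pplat = 32.0 − 10.0 = 22.0 cmH2O, so resistive work = 22.0 × 0.470 = 10.34 L·cmH2O.

10.34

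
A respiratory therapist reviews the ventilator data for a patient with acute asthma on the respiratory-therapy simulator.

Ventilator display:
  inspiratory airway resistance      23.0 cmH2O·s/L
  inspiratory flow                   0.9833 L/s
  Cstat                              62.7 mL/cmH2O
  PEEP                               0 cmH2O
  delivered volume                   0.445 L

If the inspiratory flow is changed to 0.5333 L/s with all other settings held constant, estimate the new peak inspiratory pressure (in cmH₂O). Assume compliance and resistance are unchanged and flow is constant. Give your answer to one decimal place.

PIP = Vt/C + R·V̇ + PEEP (constant-flow equation of motion).
Only the resistive term changes: ΔPIP = R × ΔV̇ = 23.0 × (0.5333 − 0.9833) = 23.0 × -0.45 = -10.35 cmH2O.
Original PIP = 445/62.7 + 23.0×0.9833 + 0 = 29.713 cmH2O; new PIP = 29.713 + (-10.35) = 19.363 cmH2O.

19.4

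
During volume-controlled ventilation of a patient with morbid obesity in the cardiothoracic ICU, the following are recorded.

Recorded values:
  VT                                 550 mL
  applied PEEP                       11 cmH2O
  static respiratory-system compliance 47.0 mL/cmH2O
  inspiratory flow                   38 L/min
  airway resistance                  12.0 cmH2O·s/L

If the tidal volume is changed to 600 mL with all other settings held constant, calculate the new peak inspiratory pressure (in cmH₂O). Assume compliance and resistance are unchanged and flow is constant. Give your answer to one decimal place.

31.4

Flow: 38 L/min ÷ 60 = 0.6333 L/s.
PIP = Vt/C + R·V̇ + PEEP (constant-flow equation of motion).
Only the elastic term changes: ΔPIP = ΔVt / C = (600 − 550) / 47.0 = 1.064 cmH2O.
Original PIP = 550/47.0 + 12.0×0.6333 + 11 = 30.302 cmH2O; new PIP = 30.302 + (1.064) = 31.366 cmH2O.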